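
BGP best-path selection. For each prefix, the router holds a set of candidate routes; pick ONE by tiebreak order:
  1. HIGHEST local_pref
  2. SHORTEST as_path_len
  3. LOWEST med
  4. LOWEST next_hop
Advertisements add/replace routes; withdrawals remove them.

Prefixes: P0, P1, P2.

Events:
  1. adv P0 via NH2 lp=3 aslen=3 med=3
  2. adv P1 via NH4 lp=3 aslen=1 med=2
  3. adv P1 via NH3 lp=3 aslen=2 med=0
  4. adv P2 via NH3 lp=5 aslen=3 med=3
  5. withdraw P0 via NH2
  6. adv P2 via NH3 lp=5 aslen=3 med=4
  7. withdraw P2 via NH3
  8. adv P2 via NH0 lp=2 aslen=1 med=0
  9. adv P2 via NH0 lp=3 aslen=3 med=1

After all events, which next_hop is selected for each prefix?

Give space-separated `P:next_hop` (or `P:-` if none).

Op 1: best P0=NH2 P1=- P2=-
Op 2: best P0=NH2 P1=NH4 P2=-
Op 3: best P0=NH2 P1=NH4 P2=-
Op 4: best P0=NH2 P1=NH4 P2=NH3
Op 5: best P0=- P1=NH4 P2=NH3
Op 6: best P0=- P1=NH4 P2=NH3
Op 7: best P0=- P1=NH4 P2=-
Op 8: best P0=- P1=NH4 P2=NH0
Op 9: best P0=- P1=NH4 P2=NH0

Answer: P0:- P1:NH4 P2:NH0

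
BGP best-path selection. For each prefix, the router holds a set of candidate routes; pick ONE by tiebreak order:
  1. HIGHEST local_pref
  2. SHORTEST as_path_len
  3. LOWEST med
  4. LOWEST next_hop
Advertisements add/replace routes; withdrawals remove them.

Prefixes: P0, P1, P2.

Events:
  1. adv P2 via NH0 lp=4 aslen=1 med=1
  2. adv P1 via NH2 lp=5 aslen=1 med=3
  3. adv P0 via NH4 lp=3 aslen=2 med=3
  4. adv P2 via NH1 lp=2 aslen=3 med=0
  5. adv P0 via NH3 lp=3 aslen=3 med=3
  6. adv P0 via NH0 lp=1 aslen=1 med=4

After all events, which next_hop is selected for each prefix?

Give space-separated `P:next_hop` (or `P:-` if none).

Answer: P0:NH4 P1:NH2 P2:NH0

Derivation:
Op 1: best P0=- P1=- P2=NH0
Op 2: best P0=- P1=NH2 P2=NH0
Op 3: best P0=NH4 P1=NH2 P2=NH0
Op 4: best P0=NH4 P1=NH2 P2=NH0
Op 5: best P0=NH4 P1=NH2 P2=NH0
Op 6: best P0=NH4 P1=NH2 P2=NH0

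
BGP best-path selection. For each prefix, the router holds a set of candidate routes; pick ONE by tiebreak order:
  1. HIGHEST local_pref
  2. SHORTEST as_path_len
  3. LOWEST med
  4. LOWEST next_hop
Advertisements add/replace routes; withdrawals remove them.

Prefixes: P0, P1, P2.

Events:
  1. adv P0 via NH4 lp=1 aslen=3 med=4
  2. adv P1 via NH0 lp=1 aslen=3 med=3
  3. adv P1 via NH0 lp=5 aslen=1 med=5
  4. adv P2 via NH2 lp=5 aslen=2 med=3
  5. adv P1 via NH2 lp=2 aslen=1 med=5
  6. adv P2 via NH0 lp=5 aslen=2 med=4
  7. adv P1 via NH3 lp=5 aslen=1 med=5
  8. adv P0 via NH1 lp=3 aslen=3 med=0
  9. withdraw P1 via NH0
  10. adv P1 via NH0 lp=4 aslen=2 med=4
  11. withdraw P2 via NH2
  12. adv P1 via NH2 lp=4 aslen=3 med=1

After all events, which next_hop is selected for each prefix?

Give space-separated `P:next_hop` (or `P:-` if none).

Op 1: best P0=NH4 P1=- P2=-
Op 2: best P0=NH4 P1=NH0 P2=-
Op 3: best P0=NH4 P1=NH0 P2=-
Op 4: best P0=NH4 P1=NH0 P2=NH2
Op 5: best P0=NH4 P1=NH0 P2=NH2
Op 6: best P0=NH4 P1=NH0 P2=NH2
Op 7: best P0=NH4 P1=NH0 P2=NH2
Op 8: best P0=NH1 P1=NH0 P2=NH2
Op 9: best P0=NH1 P1=NH3 P2=NH2
Op 10: best P0=NH1 P1=NH3 P2=NH2
Op 11: best P0=NH1 P1=NH3 P2=NH0
Op 12: best P0=NH1 P1=NH3 P2=NH0

Answer: P0:NH1 P1:NH3 P2:NH0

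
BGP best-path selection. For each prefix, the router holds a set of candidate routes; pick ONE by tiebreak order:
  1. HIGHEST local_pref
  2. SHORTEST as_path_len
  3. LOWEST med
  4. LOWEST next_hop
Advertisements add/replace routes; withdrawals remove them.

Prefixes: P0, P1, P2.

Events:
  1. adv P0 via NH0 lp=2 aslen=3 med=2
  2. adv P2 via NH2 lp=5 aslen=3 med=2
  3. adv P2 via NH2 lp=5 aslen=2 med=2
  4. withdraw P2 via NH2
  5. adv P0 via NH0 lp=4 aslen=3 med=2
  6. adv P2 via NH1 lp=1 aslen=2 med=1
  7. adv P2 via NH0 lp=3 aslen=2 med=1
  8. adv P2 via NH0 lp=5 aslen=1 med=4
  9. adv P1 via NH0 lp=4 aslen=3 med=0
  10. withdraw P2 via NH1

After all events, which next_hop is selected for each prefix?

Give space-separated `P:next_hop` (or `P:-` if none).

Op 1: best P0=NH0 P1=- P2=-
Op 2: best P0=NH0 P1=- P2=NH2
Op 3: best P0=NH0 P1=- P2=NH2
Op 4: best P0=NH0 P1=- P2=-
Op 5: best P0=NH0 P1=- P2=-
Op 6: best P0=NH0 P1=- P2=NH1
Op 7: best P0=NH0 P1=- P2=NH0
Op 8: best P0=NH0 P1=- P2=NH0
Op 9: best P0=NH0 P1=NH0 P2=NH0
Op 10: best P0=NH0 P1=NH0 P2=NH0

Answer: P0:NH0 P1:NH0 P2:NH0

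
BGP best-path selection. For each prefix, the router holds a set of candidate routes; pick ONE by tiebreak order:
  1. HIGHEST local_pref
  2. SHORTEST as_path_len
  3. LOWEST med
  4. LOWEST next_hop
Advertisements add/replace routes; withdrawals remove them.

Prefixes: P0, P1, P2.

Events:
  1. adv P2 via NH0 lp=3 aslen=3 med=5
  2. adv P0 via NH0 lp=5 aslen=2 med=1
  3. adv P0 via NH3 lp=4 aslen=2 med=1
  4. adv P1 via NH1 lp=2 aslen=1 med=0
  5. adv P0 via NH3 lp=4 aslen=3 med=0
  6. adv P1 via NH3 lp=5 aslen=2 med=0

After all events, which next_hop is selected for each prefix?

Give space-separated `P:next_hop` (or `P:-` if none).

Answer: P0:NH0 P1:NH3 P2:NH0

Derivation:
Op 1: best P0=- P1=- P2=NH0
Op 2: best P0=NH0 P1=- P2=NH0
Op 3: best P0=NH0 P1=- P2=NH0
Op 4: best P0=NH0 P1=NH1 P2=NH0
Op 5: best P0=NH0 P1=NH1 P2=NH0
Op 6: best P0=NH0 P1=NH3 P2=NH0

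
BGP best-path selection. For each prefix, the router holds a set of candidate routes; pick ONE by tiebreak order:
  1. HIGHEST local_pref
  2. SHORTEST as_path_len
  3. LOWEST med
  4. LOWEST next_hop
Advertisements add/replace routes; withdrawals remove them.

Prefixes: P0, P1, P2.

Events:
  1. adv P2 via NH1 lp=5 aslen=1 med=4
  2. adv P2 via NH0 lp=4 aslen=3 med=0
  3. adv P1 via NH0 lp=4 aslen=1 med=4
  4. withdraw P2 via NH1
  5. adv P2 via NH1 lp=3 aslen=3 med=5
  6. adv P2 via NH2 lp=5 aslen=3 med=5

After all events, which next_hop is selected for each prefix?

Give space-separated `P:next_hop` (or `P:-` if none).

Answer: P0:- P1:NH0 P2:NH2

Derivation:
Op 1: best P0=- P1=- P2=NH1
Op 2: best P0=- P1=- P2=NH1
Op 3: best P0=- P1=NH0 P2=NH1
Op 4: best P0=- P1=NH0 P2=NH0
Op 5: best P0=- P1=NH0 P2=NH0
Op 6: best P0=- P1=NH0 P2=NH2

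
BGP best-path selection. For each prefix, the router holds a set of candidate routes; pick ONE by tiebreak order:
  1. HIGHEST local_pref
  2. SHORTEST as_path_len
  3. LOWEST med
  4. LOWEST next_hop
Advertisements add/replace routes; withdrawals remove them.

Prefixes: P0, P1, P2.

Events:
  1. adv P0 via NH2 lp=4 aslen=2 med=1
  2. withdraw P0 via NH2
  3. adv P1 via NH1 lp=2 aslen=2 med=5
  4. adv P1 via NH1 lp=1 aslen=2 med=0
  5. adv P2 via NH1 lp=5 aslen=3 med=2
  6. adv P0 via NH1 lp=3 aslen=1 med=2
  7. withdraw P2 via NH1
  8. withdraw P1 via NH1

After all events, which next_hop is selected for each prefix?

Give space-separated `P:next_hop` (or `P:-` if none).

Answer: P0:NH1 P1:- P2:-

Derivation:
Op 1: best P0=NH2 P1=- P2=-
Op 2: best P0=- P1=- P2=-
Op 3: best P0=- P1=NH1 P2=-
Op 4: best P0=- P1=NH1 P2=-
Op 5: best P0=- P1=NH1 P2=NH1
Op 6: best P0=NH1 P1=NH1 P2=NH1
Op 7: best P0=NH1 P1=NH1 P2=-
Op 8: best P0=NH1 P1=- P2=-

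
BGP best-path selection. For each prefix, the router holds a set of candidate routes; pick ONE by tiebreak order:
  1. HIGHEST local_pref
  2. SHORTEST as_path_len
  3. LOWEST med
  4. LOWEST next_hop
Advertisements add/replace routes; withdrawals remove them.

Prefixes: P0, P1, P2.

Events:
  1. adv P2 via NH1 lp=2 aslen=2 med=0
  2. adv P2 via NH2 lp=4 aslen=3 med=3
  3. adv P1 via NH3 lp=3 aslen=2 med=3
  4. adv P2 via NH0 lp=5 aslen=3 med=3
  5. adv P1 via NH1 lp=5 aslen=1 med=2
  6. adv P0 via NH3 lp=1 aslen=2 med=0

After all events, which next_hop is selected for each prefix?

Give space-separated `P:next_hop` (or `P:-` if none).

Answer: P0:NH3 P1:NH1 P2:NH0

Derivation:
Op 1: best P0=- P1=- P2=NH1
Op 2: best P0=- P1=- P2=NH2
Op 3: best P0=- P1=NH3 P2=NH2
Op 4: best P0=- P1=NH3 P2=NH0
Op 5: best P0=- P1=NH1 P2=NH0
Op 6: best P0=NH3 P1=NH1 P2=NH0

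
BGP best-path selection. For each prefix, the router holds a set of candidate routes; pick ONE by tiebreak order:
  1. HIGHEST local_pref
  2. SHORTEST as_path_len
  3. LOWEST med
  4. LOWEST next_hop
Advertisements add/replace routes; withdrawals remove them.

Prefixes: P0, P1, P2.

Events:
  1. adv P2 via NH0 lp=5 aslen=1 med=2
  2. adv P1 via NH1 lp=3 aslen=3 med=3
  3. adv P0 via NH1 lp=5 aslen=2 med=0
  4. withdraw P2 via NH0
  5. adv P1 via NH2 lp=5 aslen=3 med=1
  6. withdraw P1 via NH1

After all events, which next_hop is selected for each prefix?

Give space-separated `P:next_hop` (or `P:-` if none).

Answer: P0:NH1 P1:NH2 P2:-

Derivation:
Op 1: best P0=- P1=- P2=NH0
Op 2: best P0=- P1=NH1 P2=NH0
Op 3: best P0=NH1 P1=NH1 P2=NH0
Op 4: best P0=NH1 P1=NH1 P2=-
Op 5: best P0=NH1 P1=NH2 P2=-
Op 6: best P0=NH1 P1=NH2 P2=-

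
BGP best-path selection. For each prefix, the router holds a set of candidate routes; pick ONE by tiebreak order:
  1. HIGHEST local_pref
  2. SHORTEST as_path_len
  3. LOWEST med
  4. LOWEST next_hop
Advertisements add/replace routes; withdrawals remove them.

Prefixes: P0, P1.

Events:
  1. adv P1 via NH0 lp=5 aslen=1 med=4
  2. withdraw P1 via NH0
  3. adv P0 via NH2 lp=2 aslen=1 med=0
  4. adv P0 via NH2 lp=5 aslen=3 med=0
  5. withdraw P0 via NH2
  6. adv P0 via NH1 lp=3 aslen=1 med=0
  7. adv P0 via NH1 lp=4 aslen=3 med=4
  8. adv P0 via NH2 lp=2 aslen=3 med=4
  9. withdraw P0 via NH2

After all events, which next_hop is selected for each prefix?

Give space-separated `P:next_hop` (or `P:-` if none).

Answer: P0:NH1 P1:-

Derivation:
Op 1: best P0=- P1=NH0
Op 2: best P0=- P1=-
Op 3: best P0=NH2 P1=-
Op 4: best P0=NH2 P1=-
Op 5: best P0=- P1=-
Op 6: best P0=NH1 P1=-
Op 7: best P0=NH1 P1=-
Op 8: best P0=NH1 P1=-
Op 9: best P0=NH1 P1=-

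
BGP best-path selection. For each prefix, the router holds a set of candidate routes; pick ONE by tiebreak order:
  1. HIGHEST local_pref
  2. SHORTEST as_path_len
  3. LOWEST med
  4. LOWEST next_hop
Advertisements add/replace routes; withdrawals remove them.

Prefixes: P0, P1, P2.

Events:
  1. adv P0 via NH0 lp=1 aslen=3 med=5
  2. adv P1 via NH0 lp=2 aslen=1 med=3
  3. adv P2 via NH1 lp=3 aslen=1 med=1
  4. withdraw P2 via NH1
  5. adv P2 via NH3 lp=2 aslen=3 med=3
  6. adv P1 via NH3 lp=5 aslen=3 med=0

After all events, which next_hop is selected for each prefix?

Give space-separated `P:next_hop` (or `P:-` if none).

Answer: P0:NH0 P1:NH3 P2:NH3

Derivation:
Op 1: best P0=NH0 P1=- P2=-
Op 2: best P0=NH0 P1=NH0 P2=-
Op 3: best P0=NH0 P1=NH0 P2=NH1
Op 4: best P0=NH0 P1=NH0 P2=-
Op 5: best P0=NH0 P1=NH0 P2=NH3
Op 6: best P0=NH0 P1=NH3 P2=NH3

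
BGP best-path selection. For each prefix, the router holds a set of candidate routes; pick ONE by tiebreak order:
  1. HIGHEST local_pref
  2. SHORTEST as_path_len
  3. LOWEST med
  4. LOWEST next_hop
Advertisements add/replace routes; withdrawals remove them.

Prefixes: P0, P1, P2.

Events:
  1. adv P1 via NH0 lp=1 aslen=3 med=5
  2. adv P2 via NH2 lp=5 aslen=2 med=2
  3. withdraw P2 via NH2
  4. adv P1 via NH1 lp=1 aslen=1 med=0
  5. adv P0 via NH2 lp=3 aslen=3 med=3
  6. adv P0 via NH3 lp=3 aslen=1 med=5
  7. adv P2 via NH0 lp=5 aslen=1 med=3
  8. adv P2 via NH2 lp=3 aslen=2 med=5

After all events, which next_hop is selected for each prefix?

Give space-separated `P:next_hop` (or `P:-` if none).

Answer: P0:NH3 P1:NH1 P2:NH0

Derivation:
Op 1: best P0=- P1=NH0 P2=-
Op 2: best P0=- P1=NH0 P2=NH2
Op 3: best P0=- P1=NH0 P2=-
Op 4: best P0=- P1=NH1 P2=-
Op 5: best P0=NH2 P1=NH1 P2=-
Op 6: best P0=NH3 P1=NH1 P2=-
Op 7: best P0=NH3 P1=NH1 P2=NH0
Op 8: best P0=NH3 P1=NH1 P2=NH0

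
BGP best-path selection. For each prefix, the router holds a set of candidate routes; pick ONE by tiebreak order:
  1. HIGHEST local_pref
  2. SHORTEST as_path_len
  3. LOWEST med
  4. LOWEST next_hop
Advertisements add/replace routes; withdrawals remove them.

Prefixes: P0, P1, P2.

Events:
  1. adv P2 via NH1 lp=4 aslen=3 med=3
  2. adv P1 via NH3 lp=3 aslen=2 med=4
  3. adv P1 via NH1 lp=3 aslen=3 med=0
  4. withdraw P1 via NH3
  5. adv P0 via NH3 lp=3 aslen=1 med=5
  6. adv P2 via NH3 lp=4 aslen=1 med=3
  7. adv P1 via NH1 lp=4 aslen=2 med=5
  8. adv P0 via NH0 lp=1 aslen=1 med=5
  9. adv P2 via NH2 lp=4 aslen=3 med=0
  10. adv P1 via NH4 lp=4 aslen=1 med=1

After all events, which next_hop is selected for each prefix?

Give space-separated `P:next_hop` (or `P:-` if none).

Answer: P0:NH3 P1:NH4 P2:NH3

Derivation:
Op 1: best P0=- P1=- P2=NH1
Op 2: best P0=- P1=NH3 P2=NH1
Op 3: best P0=- P1=NH3 P2=NH1
Op 4: best P0=- P1=NH1 P2=NH1
Op 5: best P0=NH3 P1=NH1 P2=NH1
Op 6: best P0=NH3 P1=NH1 P2=NH3
Op 7: best P0=NH3 P1=NH1 P2=NH3
Op 8: best P0=NH3 P1=NH1 P2=NH3
Op 9: best P0=NH3 P1=NH1 P2=NH3
Op 10: best P0=NH3 P1=NH4 P2=NH3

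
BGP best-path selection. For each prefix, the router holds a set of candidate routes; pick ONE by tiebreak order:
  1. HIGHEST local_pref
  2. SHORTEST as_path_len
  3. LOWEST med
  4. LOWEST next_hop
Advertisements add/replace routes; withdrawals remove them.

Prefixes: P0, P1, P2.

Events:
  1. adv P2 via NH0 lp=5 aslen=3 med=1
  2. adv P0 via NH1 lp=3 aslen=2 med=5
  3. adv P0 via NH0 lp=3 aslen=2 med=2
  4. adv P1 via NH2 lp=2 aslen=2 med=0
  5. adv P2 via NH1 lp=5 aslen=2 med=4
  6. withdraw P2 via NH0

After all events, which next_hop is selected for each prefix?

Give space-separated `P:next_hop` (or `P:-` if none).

Answer: P0:NH0 P1:NH2 P2:NH1

Derivation:
Op 1: best P0=- P1=- P2=NH0
Op 2: best P0=NH1 P1=- P2=NH0
Op 3: best P0=NH0 P1=- P2=NH0
Op 4: best P0=NH0 P1=NH2 P2=NH0
Op 5: best P0=NH0 P1=NH2 P2=NH1
Op 6: best P0=NH0 P1=NH2 P2=NH1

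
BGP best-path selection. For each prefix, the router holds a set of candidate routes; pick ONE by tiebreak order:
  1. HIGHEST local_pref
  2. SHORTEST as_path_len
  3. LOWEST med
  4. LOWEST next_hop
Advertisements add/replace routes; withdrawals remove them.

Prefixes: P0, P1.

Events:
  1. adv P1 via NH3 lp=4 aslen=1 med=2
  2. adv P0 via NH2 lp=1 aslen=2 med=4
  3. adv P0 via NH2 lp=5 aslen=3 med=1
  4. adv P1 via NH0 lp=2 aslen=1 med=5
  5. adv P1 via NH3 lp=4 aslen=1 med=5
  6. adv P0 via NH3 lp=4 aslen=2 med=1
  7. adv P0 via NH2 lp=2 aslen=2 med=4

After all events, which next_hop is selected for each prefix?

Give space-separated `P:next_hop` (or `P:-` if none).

Answer: P0:NH3 P1:NH3

Derivation:
Op 1: best P0=- P1=NH3
Op 2: best P0=NH2 P1=NH3
Op 3: best P0=NH2 P1=NH3
Op 4: best P0=NH2 P1=NH3
Op 5: best P0=NH2 P1=NH3
Op 6: best P0=NH2 P1=NH3
Op 7: best P0=NH3 P1=NH3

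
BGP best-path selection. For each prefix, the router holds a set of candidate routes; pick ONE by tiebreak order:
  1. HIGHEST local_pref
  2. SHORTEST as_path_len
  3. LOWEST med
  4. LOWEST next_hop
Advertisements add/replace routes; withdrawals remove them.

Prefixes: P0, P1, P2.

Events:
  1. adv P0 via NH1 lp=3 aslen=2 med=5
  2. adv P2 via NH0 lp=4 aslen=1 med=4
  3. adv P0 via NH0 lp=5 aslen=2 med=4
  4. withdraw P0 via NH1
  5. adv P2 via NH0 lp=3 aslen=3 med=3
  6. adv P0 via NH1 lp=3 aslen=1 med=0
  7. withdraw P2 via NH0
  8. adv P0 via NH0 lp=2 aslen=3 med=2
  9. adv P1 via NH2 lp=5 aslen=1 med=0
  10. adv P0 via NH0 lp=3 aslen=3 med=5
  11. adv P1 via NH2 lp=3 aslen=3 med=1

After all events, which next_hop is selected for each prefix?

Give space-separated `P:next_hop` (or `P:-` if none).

Op 1: best P0=NH1 P1=- P2=-
Op 2: best P0=NH1 P1=- P2=NH0
Op 3: best P0=NH0 P1=- P2=NH0
Op 4: best P0=NH0 P1=- P2=NH0
Op 5: best P0=NH0 P1=- P2=NH0
Op 6: best P0=NH0 P1=- P2=NH0
Op 7: best P0=NH0 P1=- P2=-
Op 8: best P0=NH1 P1=- P2=-
Op 9: best P0=NH1 P1=NH2 P2=-
Op 10: best P0=NH1 P1=NH2 P2=-
Op 11: best P0=NH1 P1=NH2 P2=-

Answer: P0:NH1 P1:NH2 P2:-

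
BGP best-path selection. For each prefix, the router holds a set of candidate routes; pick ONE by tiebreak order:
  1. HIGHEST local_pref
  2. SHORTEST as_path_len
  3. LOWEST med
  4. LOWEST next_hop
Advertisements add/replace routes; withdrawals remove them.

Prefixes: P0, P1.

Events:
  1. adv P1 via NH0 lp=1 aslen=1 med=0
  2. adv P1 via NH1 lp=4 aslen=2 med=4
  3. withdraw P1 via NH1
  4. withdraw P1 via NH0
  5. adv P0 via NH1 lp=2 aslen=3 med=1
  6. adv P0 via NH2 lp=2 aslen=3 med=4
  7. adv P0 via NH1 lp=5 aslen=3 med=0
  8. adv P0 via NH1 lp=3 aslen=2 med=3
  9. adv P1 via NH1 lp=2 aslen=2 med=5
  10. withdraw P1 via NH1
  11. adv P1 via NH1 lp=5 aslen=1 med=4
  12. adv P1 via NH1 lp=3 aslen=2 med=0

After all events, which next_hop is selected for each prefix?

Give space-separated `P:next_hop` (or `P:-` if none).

Answer: P0:NH1 P1:NH1

Derivation:
Op 1: best P0=- P1=NH0
Op 2: best P0=- P1=NH1
Op 3: best P0=- P1=NH0
Op 4: best P0=- P1=-
Op 5: best P0=NH1 P1=-
Op 6: best P0=NH1 P1=-
Op 7: best P0=NH1 P1=-
Op 8: best P0=NH1 P1=-
Op 9: best P0=NH1 P1=NH1
Op 10: best P0=NH1 P1=-
Op 11: best P0=NH1 P1=NH1
Op 12: best P0=NH1 P1=NH1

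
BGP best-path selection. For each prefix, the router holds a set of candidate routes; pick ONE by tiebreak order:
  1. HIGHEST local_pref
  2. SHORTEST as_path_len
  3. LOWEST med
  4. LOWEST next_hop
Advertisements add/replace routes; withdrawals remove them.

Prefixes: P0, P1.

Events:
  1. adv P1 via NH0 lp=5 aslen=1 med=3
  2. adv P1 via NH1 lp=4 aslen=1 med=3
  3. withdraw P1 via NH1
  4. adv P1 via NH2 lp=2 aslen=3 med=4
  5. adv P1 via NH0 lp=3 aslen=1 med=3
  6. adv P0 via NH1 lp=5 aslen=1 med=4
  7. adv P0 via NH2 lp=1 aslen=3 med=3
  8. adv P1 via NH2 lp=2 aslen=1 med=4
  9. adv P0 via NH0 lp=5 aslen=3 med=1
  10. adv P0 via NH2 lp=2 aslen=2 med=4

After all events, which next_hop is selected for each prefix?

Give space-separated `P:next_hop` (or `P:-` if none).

Answer: P0:NH1 P1:NH0

Derivation:
Op 1: best P0=- P1=NH0
Op 2: best P0=- P1=NH0
Op 3: best P0=- P1=NH0
Op 4: best P0=- P1=NH0
Op 5: best P0=- P1=NH0
Op 6: best P0=NH1 P1=NH0
Op 7: best P0=NH1 P1=NH0
Op 8: best P0=NH1 P1=NH0
Op 9: best P0=NH1 P1=NH0
Op 10: best P0=NH1 P1=NH0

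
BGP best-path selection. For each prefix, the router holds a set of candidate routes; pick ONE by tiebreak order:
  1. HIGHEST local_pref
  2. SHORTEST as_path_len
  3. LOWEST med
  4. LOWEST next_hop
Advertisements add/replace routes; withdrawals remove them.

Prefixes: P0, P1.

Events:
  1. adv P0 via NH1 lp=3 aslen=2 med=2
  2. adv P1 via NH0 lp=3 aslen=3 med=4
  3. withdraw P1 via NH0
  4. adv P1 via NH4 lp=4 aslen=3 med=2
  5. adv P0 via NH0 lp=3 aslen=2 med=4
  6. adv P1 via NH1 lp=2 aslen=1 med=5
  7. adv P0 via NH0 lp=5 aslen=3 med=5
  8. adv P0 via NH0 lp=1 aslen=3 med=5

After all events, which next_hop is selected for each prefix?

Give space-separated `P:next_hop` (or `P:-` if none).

Answer: P0:NH1 P1:NH4

Derivation:
Op 1: best P0=NH1 P1=-
Op 2: best P0=NH1 P1=NH0
Op 3: best P0=NH1 P1=-
Op 4: best P0=NH1 P1=NH4
Op 5: best P0=NH1 P1=NH4
Op 6: best P0=NH1 P1=NH4
Op 7: best P0=NH0 P1=NH4
Op 8: best P0=NH1 P1=NH4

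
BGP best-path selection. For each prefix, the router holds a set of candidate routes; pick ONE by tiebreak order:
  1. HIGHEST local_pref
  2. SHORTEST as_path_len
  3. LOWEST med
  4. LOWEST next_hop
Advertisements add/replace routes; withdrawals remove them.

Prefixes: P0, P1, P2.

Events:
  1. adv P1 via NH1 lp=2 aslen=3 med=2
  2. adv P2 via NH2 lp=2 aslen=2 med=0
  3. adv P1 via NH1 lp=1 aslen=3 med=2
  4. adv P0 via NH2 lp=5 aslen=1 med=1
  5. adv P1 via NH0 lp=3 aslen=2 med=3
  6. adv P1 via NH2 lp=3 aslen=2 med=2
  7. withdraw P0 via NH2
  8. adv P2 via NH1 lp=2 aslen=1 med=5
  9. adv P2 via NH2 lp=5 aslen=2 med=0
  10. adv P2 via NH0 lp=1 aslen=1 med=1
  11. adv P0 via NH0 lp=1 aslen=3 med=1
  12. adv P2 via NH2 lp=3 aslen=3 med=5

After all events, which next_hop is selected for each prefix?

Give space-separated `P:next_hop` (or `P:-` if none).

Op 1: best P0=- P1=NH1 P2=-
Op 2: best P0=- P1=NH1 P2=NH2
Op 3: best P0=- P1=NH1 P2=NH2
Op 4: best P0=NH2 P1=NH1 P2=NH2
Op 5: best P0=NH2 P1=NH0 P2=NH2
Op 6: best P0=NH2 P1=NH2 P2=NH2
Op 7: best P0=- P1=NH2 P2=NH2
Op 8: best P0=- P1=NH2 P2=NH1
Op 9: best P0=- P1=NH2 P2=NH2
Op 10: best P0=- P1=NH2 P2=NH2
Op 11: best P0=NH0 P1=NH2 P2=NH2
Op 12: best P0=NH0 P1=NH2 P2=NH2

Answer: P0:NH0 P1:NH2 P2:NH2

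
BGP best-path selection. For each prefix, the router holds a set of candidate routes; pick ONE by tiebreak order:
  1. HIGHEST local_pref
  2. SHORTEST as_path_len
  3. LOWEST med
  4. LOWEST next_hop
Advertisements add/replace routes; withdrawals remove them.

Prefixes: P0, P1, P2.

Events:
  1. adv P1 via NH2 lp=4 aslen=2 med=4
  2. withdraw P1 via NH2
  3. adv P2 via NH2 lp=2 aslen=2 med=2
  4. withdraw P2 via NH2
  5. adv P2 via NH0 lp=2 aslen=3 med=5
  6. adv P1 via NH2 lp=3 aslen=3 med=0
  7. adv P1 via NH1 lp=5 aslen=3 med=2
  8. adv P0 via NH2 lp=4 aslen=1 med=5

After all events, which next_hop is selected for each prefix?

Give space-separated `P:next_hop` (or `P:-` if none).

Answer: P0:NH2 P1:NH1 P2:NH0

Derivation:
Op 1: best P0=- P1=NH2 P2=-
Op 2: best P0=- P1=- P2=-
Op 3: best P0=- P1=- P2=NH2
Op 4: best P0=- P1=- P2=-
Op 5: best P0=- P1=- P2=NH0
Op 6: best P0=- P1=NH2 P2=NH0
Op 7: best P0=- P1=NH1 P2=NH0
Op 8: best P0=NH2 P1=NH1 P2=NH0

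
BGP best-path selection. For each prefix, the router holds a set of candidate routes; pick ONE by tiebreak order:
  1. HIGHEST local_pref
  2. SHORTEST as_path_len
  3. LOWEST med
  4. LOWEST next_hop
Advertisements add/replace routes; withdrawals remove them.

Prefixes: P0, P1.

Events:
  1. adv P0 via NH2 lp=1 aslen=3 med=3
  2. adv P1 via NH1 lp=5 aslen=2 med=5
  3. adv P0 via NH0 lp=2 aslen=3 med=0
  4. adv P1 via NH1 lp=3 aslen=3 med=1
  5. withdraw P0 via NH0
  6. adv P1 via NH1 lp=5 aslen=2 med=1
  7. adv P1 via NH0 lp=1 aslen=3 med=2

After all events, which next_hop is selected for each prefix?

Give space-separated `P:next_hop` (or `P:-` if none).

Answer: P0:NH2 P1:NH1

Derivation:
Op 1: best P0=NH2 P1=-
Op 2: best P0=NH2 P1=NH1
Op 3: best P0=NH0 P1=NH1
Op 4: best P0=NH0 P1=NH1
Op 5: best P0=NH2 P1=NH1
Op 6: best P0=NH2 P1=NH1
Op 7: best P0=NH2 P1=NH1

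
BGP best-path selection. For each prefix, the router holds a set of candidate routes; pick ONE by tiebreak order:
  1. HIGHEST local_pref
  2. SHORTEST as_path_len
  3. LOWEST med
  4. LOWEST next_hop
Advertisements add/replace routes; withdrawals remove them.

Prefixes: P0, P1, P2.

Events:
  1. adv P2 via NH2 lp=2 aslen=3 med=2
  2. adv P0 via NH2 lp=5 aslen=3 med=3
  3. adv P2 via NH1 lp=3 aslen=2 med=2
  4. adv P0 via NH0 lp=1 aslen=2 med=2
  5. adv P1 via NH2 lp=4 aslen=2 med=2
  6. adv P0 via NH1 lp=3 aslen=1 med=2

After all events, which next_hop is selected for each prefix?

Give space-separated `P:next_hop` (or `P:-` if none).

Answer: P0:NH2 P1:NH2 P2:NH1

Derivation:
Op 1: best P0=- P1=- P2=NH2
Op 2: best P0=NH2 P1=- P2=NH2
Op 3: best P0=NH2 P1=- P2=NH1
Op 4: best P0=NH2 P1=- P2=NH1
Op 5: best P0=NH2 P1=NH2 P2=NH1
Op 6: best P0=NH2 P1=NH2 P2=NH1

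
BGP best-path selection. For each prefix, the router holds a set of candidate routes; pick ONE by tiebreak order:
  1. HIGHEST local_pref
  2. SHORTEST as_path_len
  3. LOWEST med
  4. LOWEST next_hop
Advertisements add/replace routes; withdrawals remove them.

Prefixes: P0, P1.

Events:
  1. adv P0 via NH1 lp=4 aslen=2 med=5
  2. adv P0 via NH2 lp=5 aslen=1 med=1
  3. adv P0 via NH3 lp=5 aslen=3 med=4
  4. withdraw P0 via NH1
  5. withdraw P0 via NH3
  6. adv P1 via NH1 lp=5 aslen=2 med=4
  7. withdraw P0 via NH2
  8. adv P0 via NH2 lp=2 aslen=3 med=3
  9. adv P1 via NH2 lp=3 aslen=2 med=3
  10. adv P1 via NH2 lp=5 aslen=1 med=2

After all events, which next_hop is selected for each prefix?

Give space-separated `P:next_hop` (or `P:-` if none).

Op 1: best P0=NH1 P1=-
Op 2: best P0=NH2 P1=-
Op 3: best P0=NH2 P1=-
Op 4: best P0=NH2 P1=-
Op 5: best P0=NH2 P1=-
Op 6: best P0=NH2 P1=NH1
Op 7: best P0=- P1=NH1
Op 8: best P0=NH2 P1=NH1
Op 9: best P0=NH2 P1=NH1
Op 10: best P0=NH2 P1=NH2

Answer: P0:NH2 P1:NH2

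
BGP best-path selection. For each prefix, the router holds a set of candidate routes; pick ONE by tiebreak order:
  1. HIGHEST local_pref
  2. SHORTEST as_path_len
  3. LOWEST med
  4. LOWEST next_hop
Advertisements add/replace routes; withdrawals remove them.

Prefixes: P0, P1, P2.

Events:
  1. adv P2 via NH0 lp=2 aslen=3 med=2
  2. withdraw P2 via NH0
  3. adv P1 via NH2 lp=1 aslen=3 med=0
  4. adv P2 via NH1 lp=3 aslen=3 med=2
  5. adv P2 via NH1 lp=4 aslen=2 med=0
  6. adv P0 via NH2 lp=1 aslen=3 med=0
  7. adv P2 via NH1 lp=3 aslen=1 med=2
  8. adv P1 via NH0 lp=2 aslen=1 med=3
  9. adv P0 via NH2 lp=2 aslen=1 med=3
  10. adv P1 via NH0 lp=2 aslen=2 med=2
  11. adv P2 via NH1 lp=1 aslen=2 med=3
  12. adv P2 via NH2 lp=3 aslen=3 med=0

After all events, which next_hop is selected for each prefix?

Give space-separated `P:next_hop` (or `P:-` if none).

Op 1: best P0=- P1=- P2=NH0
Op 2: best P0=- P1=- P2=-
Op 3: best P0=- P1=NH2 P2=-
Op 4: best P0=- P1=NH2 P2=NH1
Op 5: best P0=- P1=NH2 P2=NH1
Op 6: best P0=NH2 P1=NH2 P2=NH1
Op 7: best P0=NH2 P1=NH2 P2=NH1
Op 8: best P0=NH2 P1=NH0 P2=NH1
Op 9: best P0=NH2 P1=NH0 P2=NH1
Op 10: best P0=NH2 P1=NH0 P2=NH1
Op 11: best P0=NH2 P1=NH0 P2=NH1
Op 12: best P0=NH2 P1=NH0 P2=NH2

Answer: P0:NH2 P1:NH0 P2:NH2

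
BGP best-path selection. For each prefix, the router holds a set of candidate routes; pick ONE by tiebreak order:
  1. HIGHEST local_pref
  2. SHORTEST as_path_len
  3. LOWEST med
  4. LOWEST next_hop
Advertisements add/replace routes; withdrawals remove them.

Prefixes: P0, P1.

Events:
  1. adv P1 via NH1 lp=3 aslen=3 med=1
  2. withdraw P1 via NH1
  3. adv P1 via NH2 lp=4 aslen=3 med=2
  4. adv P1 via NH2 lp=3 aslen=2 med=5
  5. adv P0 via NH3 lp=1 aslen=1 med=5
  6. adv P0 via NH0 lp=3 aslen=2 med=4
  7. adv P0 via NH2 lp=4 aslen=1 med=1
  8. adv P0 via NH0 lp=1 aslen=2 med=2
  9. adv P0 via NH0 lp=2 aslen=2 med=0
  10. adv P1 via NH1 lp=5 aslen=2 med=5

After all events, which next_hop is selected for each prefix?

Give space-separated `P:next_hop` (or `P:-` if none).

Answer: P0:NH2 P1:NH1

Derivation:
Op 1: best P0=- P1=NH1
Op 2: best P0=- P1=-
Op 3: best P0=- P1=NH2
Op 4: best P0=- P1=NH2
Op 5: best P0=NH3 P1=NH2
Op 6: best P0=NH0 P1=NH2
Op 7: best P0=NH2 P1=NH2
Op 8: best P0=NH2 P1=NH2
Op 9: best P0=NH2 P1=NH2
Op 10: best P0=NH2 P1=NH1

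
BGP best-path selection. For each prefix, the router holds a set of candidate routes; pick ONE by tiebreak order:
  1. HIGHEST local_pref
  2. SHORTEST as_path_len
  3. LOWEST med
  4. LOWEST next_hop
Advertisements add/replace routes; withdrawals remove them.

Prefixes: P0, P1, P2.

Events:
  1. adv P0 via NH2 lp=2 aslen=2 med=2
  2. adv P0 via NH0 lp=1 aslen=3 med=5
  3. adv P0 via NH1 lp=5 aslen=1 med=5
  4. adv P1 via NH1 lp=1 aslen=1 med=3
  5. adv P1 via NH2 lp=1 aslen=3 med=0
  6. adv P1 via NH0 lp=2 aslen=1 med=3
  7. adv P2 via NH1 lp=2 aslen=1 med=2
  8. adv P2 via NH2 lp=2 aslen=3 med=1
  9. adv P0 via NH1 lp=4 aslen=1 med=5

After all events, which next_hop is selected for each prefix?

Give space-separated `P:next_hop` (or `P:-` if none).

Op 1: best P0=NH2 P1=- P2=-
Op 2: best P0=NH2 P1=- P2=-
Op 3: best P0=NH1 P1=- P2=-
Op 4: best P0=NH1 P1=NH1 P2=-
Op 5: best P0=NH1 P1=NH1 P2=-
Op 6: best P0=NH1 P1=NH0 P2=-
Op 7: best P0=NH1 P1=NH0 P2=NH1
Op 8: best P0=NH1 P1=NH0 P2=NH1
Op 9: best P0=NH1 P1=NH0 P2=NH1

Answer: P0:NH1 P1:NH0 P2:NH1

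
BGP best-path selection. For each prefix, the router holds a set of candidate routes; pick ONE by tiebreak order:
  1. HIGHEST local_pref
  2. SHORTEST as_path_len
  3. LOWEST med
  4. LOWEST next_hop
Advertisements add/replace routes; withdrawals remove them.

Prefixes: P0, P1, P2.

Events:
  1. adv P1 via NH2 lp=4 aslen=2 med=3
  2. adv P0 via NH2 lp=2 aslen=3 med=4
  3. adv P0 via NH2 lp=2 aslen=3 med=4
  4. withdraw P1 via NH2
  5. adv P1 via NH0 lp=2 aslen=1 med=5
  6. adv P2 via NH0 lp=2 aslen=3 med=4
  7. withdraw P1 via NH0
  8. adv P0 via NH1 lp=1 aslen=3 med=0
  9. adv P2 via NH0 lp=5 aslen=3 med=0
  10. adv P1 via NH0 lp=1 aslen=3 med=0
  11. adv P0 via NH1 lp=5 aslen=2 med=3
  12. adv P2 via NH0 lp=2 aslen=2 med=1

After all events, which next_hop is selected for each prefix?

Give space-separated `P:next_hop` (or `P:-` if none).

Answer: P0:NH1 P1:NH0 P2:NH0

Derivation:
Op 1: best P0=- P1=NH2 P2=-
Op 2: best P0=NH2 P1=NH2 P2=-
Op 3: best P0=NH2 P1=NH2 P2=-
Op 4: best P0=NH2 P1=- P2=-
Op 5: best P0=NH2 P1=NH0 P2=-
Op 6: best P0=NH2 P1=NH0 P2=NH0
Op 7: best P0=NH2 P1=- P2=NH0
Op 8: best P0=NH2 P1=- P2=NH0
Op 9: best P0=NH2 P1=- P2=NH0
Op 10: best P0=NH2 P1=NH0 P2=NH0
Op 11: best P0=NH1 P1=NH0 P2=NH0
Op 12: best P0=NH1 P1=NH0 P2=NH0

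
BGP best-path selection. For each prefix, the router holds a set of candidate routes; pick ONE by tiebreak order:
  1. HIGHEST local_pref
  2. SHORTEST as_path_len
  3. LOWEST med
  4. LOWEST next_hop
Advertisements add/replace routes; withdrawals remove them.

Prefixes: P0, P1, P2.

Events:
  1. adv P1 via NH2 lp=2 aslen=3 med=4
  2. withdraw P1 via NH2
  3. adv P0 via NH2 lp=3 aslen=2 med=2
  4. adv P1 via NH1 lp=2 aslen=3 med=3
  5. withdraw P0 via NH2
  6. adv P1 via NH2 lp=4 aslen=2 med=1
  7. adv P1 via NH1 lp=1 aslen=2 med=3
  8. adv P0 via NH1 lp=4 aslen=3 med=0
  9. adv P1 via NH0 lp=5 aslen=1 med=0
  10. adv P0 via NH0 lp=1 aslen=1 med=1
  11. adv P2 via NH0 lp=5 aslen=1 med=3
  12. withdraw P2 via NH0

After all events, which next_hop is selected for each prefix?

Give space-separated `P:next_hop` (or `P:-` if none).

Op 1: best P0=- P1=NH2 P2=-
Op 2: best P0=- P1=- P2=-
Op 3: best P0=NH2 P1=- P2=-
Op 4: best P0=NH2 P1=NH1 P2=-
Op 5: best P0=- P1=NH1 P2=-
Op 6: best P0=- P1=NH2 P2=-
Op 7: best P0=- P1=NH2 P2=-
Op 8: best P0=NH1 P1=NH2 P2=-
Op 9: best P0=NH1 P1=NH0 P2=-
Op 10: best P0=NH1 P1=NH0 P2=-
Op 11: best P0=NH1 P1=NH0 P2=NH0
Op 12: best P0=NH1 P1=NH0 P2=-

Answer: P0:NH1 P1:NH0 P2:-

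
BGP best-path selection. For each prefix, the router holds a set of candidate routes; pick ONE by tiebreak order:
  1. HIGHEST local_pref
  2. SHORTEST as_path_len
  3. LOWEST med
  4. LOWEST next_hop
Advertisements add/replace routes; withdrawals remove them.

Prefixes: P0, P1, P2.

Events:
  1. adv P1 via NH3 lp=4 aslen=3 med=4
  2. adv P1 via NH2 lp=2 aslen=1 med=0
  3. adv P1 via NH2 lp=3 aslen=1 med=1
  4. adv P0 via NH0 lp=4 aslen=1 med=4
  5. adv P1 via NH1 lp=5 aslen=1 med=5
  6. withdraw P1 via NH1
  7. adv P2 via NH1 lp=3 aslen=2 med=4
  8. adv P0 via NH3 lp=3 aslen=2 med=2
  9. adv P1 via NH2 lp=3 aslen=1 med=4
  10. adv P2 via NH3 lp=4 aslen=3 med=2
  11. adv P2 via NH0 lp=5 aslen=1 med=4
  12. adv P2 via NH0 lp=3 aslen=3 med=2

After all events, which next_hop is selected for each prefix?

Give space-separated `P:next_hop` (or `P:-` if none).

Op 1: best P0=- P1=NH3 P2=-
Op 2: best P0=- P1=NH3 P2=-
Op 3: best P0=- P1=NH3 P2=-
Op 4: best P0=NH0 P1=NH3 P2=-
Op 5: best P0=NH0 P1=NH1 P2=-
Op 6: best P0=NH0 P1=NH3 P2=-
Op 7: best P0=NH0 P1=NH3 P2=NH1
Op 8: best P0=NH0 P1=NH3 P2=NH1
Op 9: best P0=NH0 P1=NH3 P2=NH1
Op 10: best P0=NH0 P1=NH3 P2=NH3
Op 11: best P0=NH0 P1=NH3 P2=NH0
Op 12: best P0=NH0 P1=NH3 P2=NH3

Answer: P0:NH0 P1:NH3 P2:NH3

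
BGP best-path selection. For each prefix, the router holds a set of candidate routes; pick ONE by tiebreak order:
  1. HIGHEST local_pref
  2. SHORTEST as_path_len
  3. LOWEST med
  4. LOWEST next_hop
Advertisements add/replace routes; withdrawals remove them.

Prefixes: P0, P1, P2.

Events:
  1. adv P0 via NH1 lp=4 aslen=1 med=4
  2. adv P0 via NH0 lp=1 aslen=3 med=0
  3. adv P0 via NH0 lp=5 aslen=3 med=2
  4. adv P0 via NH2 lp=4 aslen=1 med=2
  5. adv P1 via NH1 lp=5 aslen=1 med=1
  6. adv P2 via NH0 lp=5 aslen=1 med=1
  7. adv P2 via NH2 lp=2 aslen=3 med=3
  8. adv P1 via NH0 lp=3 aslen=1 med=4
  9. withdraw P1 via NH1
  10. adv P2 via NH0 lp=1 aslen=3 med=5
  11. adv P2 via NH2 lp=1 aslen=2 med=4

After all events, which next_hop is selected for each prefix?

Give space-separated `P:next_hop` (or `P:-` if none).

Op 1: best P0=NH1 P1=- P2=-
Op 2: best P0=NH1 P1=- P2=-
Op 3: best P0=NH0 P1=- P2=-
Op 4: best P0=NH0 P1=- P2=-
Op 5: best P0=NH0 P1=NH1 P2=-
Op 6: best P0=NH0 P1=NH1 P2=NH0
Op 7: best P0=NH0 P1=NH1 P2=NH0
Op 8: best P0=NH0 P1=NH1 P2=NH0
Op 9: best P0=NH0 P1=NH0 P2=NH0
Op 10: best P0=NH0 P1=NH0 P2=NH2
Op 11: best P0=NH0 P1=NH0 P2=NH2

Answer: P0:NH0 P1:NH0 P2:NH2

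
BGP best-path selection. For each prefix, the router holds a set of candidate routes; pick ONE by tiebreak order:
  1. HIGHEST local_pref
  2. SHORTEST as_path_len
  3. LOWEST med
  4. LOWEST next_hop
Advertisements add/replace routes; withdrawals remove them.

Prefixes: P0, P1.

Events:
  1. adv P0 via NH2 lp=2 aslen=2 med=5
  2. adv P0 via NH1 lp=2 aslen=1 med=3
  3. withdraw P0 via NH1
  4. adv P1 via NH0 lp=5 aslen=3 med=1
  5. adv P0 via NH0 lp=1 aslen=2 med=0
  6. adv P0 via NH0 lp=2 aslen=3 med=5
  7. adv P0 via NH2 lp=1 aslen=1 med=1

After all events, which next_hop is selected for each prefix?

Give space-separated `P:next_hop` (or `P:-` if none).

Answer: P0:NH0 P1:NH0

Derivation:
Op 1: best P0=NH2 P1=-
Op 2: best P0=NH1 P1=-
Op 3: best P0=NH2 P1=-
Op 4: best P0=NH2 P1=NH0
Op 5: best P0=NH2 P1=NH0
Op 6: best P0=NH2 P1=NH0
Op 7: best P0=NH0 P1=NH0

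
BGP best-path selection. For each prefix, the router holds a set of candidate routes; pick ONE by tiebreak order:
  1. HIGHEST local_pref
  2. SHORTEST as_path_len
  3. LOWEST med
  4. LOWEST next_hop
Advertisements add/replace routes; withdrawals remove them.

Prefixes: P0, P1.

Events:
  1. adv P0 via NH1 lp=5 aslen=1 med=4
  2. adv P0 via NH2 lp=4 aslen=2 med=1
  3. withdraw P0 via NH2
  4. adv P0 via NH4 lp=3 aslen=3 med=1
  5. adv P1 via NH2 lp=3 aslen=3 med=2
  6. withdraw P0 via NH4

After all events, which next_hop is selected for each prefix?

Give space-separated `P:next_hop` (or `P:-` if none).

Answer: P0:NH1 P1:NH2

Derivation:
Op 1: best P0=NH1 P1=-
Op 2: best P0=NH1 P1=-
Op 3: best P0=NH1 P1=-
Op 4: best P0=NH1 P1=-
Op 5: best P0=NH1 P1=NH2
Op 6: best P0=NH1 P1=NH2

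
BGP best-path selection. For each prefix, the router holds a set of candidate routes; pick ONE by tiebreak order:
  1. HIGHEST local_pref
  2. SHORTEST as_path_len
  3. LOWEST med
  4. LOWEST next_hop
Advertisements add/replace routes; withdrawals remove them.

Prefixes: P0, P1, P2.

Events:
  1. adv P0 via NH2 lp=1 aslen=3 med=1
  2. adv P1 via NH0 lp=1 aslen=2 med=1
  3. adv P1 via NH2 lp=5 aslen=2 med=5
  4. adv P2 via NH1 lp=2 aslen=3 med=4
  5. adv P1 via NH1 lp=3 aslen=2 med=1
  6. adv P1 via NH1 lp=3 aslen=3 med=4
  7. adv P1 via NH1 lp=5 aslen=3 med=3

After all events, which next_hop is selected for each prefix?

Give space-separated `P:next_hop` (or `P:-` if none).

Answer: P0:NH2 P1:NH2 P2:NH1

Derivation:
Op 1: best P0=NH2 P1=- P2=-
Op 2: best P0=NH2 P1=NH0 P2=-
Op 3: best P0=NH2 P1=NH2 P2=-
Op 4: best P0=NH2 P1=NH2 P2=NH1
Op 5: best P0=NH2 P1=NH2 P2=NH1
Op 6: best P0=NH2 P1=NH2 P2=NH1
Op 7: best P0=NH2 P1=NH2 P2=NH1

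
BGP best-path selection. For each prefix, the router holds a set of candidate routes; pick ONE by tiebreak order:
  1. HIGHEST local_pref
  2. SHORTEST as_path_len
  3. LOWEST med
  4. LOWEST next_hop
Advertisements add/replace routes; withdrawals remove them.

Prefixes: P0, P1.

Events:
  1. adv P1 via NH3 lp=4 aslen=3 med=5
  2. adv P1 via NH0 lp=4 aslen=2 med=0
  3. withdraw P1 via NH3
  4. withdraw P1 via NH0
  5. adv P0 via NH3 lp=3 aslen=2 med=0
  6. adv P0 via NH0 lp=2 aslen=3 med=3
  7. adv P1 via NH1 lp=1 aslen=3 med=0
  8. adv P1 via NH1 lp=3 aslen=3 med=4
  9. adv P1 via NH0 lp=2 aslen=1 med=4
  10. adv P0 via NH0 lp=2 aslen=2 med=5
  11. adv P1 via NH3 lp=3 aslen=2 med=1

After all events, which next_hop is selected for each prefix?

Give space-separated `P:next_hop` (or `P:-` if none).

Answer: P0:NH3 P1:NH3

Derivation:
Op 1: best P0=- P1=NH3
Op 2: best P0=- P1=NH0
Op 3: best P0=- P1=NH0
Op 4: best P0=- P1=-
Op 5: best P0=NH3 P1=-
Op 6: best P0=NH3 P1=-
Op 7: best P0=NH3 P1=NH1
Op 8: best P0=NH3 P1=NH1
Op 9: best P0=NH3 P1=NH1
Op 10: best P0=NH3 P1=NH1
Op 11: best P0=NH3 P1=NH3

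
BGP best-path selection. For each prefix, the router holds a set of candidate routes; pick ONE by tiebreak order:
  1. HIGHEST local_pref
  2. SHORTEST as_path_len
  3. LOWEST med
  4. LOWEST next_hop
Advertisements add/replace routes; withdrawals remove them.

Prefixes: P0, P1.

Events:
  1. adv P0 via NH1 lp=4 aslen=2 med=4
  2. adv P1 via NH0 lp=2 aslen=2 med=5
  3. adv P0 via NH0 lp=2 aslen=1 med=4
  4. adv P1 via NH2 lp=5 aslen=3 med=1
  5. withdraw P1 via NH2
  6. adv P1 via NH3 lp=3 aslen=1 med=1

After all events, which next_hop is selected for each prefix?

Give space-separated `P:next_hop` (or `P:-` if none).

Op 1: best P0=NH1 P1=-
Op 2: best P0=NH1 P1=NH0
Op 3: best P0=NH1 P1=NH0
Op 4: best P0=NH1 P1=NH2
Op 5: best P0=NH1 P1=NH0
Op 6: best P0=NH1 P1=NH3

Answer: P0:NH1 P1:NH3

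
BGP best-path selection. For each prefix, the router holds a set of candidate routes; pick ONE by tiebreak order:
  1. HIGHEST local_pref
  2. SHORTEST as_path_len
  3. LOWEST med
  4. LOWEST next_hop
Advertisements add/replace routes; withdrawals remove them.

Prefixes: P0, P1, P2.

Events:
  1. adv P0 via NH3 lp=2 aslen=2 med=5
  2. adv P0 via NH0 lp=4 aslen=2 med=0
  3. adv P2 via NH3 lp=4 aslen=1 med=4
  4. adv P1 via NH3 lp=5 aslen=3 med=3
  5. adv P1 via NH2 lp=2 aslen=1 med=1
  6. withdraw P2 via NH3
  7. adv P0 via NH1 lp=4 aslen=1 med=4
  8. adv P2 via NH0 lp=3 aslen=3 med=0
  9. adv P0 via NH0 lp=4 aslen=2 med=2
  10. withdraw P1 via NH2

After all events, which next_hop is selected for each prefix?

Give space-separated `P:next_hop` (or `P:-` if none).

Answer: P0:NH1 P1:NH3 P2:NH0

Derivation:
Op 1: best P0=NH3 P1=- P2=-
Op 2: best P0=NH0 P1=- P2=-
Op 3: best P0=NH0 P1=- P2=NH3
Op 4: best P0=NH0 P1=NH3 P2=NH3
Op 5: best P0=NH0 P1=NH3 P2=NH3
Op 6: best P0=NH0 P1=NH3 P2=-
Op 7: best P0=NH1 P1=NH3 P2=-
Op 8: best P0=NH1 P1=NH3 P2=NH0
Op 9: best P0=NH1 P1=NH3 P2=NH0
Op 10: best P0=NH1 P1=NH3 P2=NH0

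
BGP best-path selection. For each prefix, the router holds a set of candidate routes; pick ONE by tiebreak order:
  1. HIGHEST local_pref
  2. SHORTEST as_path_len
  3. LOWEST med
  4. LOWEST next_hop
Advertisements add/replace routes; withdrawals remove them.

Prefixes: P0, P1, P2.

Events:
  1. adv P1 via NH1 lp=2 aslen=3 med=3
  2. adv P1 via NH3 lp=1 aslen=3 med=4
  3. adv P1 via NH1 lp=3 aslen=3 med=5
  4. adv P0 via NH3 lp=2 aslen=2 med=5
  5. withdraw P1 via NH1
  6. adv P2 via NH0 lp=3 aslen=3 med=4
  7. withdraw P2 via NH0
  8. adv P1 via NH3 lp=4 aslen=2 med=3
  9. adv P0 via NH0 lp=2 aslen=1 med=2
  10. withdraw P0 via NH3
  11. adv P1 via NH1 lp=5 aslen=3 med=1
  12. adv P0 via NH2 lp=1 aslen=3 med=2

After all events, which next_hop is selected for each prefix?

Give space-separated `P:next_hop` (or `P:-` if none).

Op 1: best P0=- P1=NH1 P2=-
Op 2: best P0=- P1=NH1 P2=-
Op 3: best P0=- P1=NH1 P2=-
Op 4: best P0=NH3 P1=NH1 P2=-
Op 5: best P0=NH3 P1=NH3 P2=-
Op 6: best P0=NH3 P1=NH3 P2=NH0
Op 7: best P0=NH3 P1=NH3 P2=-
Op 8: best P0=NH3 P1=NH3 P2=-
Op 9: best P0=NH0 P1=NH3 P2=-
Op 10: best P0=NH0 P1=NH3 P2=-
Op 11: best P0=NH0 P1=NH1 P2=-
Op 12: best P0=NH0 P1=NH1 P2=-

Answer: P0:NH0 P1:NH1 P2:-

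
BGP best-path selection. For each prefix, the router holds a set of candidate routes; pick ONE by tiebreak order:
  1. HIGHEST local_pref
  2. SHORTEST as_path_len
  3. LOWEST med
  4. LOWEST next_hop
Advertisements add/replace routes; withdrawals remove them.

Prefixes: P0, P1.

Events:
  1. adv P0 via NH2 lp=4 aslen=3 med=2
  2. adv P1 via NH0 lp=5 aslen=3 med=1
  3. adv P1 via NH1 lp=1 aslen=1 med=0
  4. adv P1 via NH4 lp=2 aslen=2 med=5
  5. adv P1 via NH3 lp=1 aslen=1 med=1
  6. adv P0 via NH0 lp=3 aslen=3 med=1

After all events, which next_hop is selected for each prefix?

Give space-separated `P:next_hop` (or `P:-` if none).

Answer: P0:NH2 P1:NH0

Derivation:
Op 1: best P0=NH2 P1=-
Op 2: best P0=NH2 P1=NH0
Op 3: best P0=NH2 P1=NH0
Op 4: best P0=NH2 P1=NH0
Op 5: best P0=NH2 P1=NH0
Op 6: best P0=NH2 P1=NH0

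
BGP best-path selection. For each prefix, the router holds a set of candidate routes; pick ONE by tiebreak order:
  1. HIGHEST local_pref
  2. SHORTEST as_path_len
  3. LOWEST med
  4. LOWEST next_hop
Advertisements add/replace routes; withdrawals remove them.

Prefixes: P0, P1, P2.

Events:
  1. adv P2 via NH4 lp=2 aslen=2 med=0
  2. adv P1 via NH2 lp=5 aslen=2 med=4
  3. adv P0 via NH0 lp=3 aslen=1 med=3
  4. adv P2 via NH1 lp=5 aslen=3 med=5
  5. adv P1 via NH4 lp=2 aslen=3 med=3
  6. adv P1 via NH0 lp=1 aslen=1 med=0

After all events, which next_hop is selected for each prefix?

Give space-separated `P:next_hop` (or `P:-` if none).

Answer: P0:NH0 P1:NH2 P2:NH1

Derivation:
Op 1: best P0=- P1=- P2=NH4
Op 2: best P0=- P1=NH2 P2=NH4
Op 3: best P0=NH0 P1=NH2 P2=NH4
Op 4: best P0=NH0 P1=NH2 P2=NH1
Op 5: best P0=NH0 P1=NH2 P2=NH1
Op 6: best P0=NH0 P1=NH2 P2=NH1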